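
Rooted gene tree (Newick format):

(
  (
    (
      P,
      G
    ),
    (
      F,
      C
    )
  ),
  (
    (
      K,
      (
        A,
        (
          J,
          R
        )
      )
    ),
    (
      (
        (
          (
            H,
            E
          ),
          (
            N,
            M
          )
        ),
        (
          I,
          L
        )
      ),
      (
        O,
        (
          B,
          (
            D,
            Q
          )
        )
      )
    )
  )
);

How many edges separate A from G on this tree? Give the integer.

7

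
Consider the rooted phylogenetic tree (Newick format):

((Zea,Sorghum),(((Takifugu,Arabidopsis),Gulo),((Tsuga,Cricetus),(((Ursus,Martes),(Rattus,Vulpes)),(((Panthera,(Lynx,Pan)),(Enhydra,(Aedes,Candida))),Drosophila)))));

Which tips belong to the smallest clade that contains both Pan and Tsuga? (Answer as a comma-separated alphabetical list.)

Tracing Pan: it sits inside (Lynx,Pan).
Tracing Tsuga: it sits inside (Tsuga,Cricetus).
The smallest clade enclosing both is ((Tsuga,Cricetus),(((Ursus,Martes),(Rattus,Vulpes)),(((Panthera,(Lynx,Pan)),(Enhydra,(Aedes,Candida))),Drosophila))); the answer is its 13 terminal taxa in alphabetical order.

Aedes, Candida, Cricetus, Drosophila, Enhydra, Lynx, Martes, Pan, Panthera, Rattus, Tsuga, Ursus, Vulpes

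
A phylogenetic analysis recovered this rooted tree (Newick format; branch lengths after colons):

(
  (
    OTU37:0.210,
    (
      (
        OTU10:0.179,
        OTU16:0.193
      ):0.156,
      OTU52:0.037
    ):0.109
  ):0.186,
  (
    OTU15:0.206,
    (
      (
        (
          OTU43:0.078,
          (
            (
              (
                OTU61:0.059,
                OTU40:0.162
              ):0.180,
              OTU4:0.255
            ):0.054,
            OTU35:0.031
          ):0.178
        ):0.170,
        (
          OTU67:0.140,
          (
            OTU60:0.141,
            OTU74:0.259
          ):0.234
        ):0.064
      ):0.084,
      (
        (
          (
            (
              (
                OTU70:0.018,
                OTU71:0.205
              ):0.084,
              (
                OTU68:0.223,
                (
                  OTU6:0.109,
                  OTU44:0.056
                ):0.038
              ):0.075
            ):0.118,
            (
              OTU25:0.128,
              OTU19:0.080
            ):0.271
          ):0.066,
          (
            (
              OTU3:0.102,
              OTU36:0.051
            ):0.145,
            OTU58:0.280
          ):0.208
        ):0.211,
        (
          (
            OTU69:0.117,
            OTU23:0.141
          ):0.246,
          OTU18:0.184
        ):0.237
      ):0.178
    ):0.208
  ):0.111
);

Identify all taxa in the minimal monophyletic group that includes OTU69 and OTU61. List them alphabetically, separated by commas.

Tracing OTU69: it sits inside (OTU69,OTU23).
Tracing OTU61: it sits inside (OTU61,OTU40).
The smallest clade enclosing both is (((OTU43,(((OTU61,OTU40),OTU4),OTU35)),(OTU67,(OTU60,OTU74))),(((((OTU70,OTU71),(OTU68,(OTU6,OTU44))),(OTU25,OTU19)),((OTU3,OTU36),OTU58)),((OTU69,OTU23),OTU18))); the answer is its 21 terminal taxa in alphabetical order.

OTU18, OTU19, OTU23, OTU25, OTU3, OTU35, OTU36, OTU4, OTU40, OTU43, OTU44, OTU58, OTU6, OTU60, OTU61, OTU67, OTU68, OTU69, OTU70, OTU71, OTU74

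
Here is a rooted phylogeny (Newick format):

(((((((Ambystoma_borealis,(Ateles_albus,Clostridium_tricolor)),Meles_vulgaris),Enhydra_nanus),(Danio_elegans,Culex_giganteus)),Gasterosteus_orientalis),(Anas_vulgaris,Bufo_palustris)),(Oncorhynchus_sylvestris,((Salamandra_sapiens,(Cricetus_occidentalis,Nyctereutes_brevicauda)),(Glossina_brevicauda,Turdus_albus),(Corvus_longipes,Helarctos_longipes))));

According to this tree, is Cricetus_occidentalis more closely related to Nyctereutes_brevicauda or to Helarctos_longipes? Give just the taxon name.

Nyctereutes_brevicauda

The MRCA of Cricetus_occidentalis and Nyctereutes_brevicauda subtends (Cricetus_occidentalis,Nyctereutes_brevicauda) (2 taxa).
The MRCA of Cricetus_occidentalis and Helarctos_longipes subtends ((Salamandra_sapiens,(Cricetus_occidentalis,Nyctereutes_brevicauda)),(Glossina_brevicauda,Turdus_albus),(Corvus_longipes,Helarctos_longipes)) (7 taxa).
The first is nested inside the second, so Cricetus_occidentalis shares a more recent common ancestor with Nyctereutes_brevicauda.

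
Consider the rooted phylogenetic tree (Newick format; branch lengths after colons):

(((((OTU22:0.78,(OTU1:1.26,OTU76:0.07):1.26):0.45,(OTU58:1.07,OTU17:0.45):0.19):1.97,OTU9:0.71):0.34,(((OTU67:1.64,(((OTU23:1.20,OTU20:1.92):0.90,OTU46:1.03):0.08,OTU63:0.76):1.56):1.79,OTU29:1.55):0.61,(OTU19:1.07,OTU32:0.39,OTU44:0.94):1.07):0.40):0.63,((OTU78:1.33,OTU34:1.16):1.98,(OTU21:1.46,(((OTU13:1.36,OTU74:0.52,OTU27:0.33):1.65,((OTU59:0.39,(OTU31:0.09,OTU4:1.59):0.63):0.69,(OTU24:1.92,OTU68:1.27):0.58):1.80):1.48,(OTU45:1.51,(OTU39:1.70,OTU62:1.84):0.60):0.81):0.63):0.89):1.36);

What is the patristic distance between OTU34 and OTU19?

The path runs OTU34 → … → MRCA → … → OTU19; the MRCA is the root of the tree.
Branch lengths along that path: 1.16 + 1.98 + 1.36 + 0.63 + 0.40 + 1.07 + 1.07 = 7.67.

7.67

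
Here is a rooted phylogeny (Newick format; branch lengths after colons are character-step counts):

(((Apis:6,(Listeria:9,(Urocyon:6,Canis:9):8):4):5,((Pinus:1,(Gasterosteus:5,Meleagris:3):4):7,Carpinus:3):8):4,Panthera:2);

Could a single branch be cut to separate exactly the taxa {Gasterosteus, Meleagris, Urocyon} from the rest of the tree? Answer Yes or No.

No

The MRCA of the listed taxa subtends ((Apis,(Listeria,(Urocyon,Canis))),((Pinus,(Gasterosteus,Meleagris)),Carpinus)).
That clade also contains Apis, Canis, Carpinus, Listeria, Pinus, which are not in the proposed group, so the group is not monophyletic.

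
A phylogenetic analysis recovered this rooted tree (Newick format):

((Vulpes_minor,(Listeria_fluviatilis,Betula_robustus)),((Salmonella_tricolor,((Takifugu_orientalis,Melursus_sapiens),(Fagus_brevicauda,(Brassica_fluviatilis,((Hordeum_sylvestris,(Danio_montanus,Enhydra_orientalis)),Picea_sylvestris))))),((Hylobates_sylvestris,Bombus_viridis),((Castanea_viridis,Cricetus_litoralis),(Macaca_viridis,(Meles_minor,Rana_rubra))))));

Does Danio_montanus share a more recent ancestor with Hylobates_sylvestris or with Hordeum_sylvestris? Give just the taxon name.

Hordeum_sylvestris

The MRCA of Danio_montanus and Hordeum_sylvestris subtends (Hordeum_sylvestris,(Danio_montanus,Enhydra_orientalis)) (3 taxa).
The MRCA of Danio_montanus and Hylobates_sylvestris subtends ((Salmonella_tricolor,((Takifugu_orientalis,Melursus_sapiens),(Fagus_brevicauda,(Brassica_fluviatilis,((Hordeum_sylvestris,(Danio_montanus,Enhydra_orientalis)),Picea_sylvestris))))),((Hylobates_sylvestris,Bombus_viridis),((Castanea_viridis,Cricetus_litoralis),(Macaca_viridis,(Meles_minor,Rana_rubra))))) (16 taxa).
The first is nested inside the second, so Danio_montanus shares a more recent common ancestor with Hordeum_sylvestris.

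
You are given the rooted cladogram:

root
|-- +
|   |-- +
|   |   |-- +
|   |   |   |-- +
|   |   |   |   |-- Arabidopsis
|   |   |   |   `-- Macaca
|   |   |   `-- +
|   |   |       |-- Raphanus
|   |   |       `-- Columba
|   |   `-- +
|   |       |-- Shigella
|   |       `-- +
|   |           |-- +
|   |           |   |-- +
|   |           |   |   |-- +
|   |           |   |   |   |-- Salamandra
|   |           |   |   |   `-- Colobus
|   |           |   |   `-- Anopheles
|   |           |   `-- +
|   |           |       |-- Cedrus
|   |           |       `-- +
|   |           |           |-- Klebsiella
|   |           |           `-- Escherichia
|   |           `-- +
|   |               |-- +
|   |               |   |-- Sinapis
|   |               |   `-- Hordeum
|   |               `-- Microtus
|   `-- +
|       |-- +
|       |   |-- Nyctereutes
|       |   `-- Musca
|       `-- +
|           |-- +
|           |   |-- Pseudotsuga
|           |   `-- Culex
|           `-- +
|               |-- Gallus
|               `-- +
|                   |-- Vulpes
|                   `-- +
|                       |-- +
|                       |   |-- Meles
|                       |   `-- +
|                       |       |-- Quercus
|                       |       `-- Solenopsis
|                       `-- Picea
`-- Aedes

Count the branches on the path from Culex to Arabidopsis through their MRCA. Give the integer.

The MRCA of Culex and Arabidopsis is the node subtending ((((Arabidopsis,Macaca),(Raphanus,Columba)),(Shigella,((((Salamandra,Colobus),Anopheles),(Cedrus,(Klebsiella,Escherichia))),((Sinapis,Hordeum),Microtus)))),((Nyctereutes,Musca),((Pseudotsuga,Culex),(Gallus,(Vulpes,((Meles,(Quercus,Solenopsis)),Picea)))))).
From Culex up to that node: 4 branches. From Arabidopsis up to the same node: 4 branches. Total: 4 + 4 = 8.

8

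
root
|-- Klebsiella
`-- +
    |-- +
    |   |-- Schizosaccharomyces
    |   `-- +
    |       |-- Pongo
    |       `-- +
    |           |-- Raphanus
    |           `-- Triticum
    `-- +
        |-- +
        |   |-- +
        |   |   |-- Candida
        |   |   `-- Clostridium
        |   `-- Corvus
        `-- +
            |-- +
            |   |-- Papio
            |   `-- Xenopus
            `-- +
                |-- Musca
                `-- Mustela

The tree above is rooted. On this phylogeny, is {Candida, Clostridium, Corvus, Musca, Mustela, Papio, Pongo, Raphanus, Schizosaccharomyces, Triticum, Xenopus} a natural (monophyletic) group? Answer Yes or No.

The most recent common ancestor of these taxa subtends ((Schizosaccharomyces,(Pongo,(Raphanus,Triticum))),(((Candida,Clostridium),Corvus),((Papio,Xenopus),(Musca,Mustela)))).
That clade has exactly 11 tips — every listed taxon and nothing else — so the group is monophyletic.

Yes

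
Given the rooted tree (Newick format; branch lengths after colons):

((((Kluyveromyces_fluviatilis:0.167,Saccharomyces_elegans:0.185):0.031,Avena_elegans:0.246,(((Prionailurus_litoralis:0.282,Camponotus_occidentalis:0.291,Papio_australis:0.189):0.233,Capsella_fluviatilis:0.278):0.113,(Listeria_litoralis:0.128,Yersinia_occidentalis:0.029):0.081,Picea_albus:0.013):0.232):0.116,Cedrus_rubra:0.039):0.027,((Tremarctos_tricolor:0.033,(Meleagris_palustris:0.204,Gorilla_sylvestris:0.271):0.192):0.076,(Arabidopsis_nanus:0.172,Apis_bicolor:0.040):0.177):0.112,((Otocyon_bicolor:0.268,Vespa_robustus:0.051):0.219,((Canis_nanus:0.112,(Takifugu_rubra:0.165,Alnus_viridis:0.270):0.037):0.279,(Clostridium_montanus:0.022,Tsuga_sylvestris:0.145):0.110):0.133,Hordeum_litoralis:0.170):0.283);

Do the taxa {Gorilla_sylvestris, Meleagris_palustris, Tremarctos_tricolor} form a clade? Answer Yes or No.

Yes

The most recent common ancestor of these taxa subtends (Tremarctos_tricolor,(Meleagris_palustris,Gorilla_sylvestris)).
That clade has exactly 3 tips — every listed taxon and nothing else — so the group is monophyletic.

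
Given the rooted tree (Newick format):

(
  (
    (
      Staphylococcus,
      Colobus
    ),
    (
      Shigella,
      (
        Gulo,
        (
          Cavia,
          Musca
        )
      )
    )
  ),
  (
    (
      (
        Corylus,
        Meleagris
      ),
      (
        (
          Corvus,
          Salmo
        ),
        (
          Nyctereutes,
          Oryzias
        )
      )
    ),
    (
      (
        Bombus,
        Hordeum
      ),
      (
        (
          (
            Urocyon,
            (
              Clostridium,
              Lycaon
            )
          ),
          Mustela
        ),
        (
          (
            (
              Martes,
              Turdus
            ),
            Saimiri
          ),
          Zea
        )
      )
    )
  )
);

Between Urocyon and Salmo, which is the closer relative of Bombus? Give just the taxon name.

Urocyon

The MRCA of Bombus and Urocyon subtends ((Bombus,Hordeum),(((Urocyon,(Clostridium,Lycaon)),Mustela),(((Martes,Turdus),Saimiri),Zea))) (10 taxa).
The MRCA of Bombus and Salmo subtends (((Corylus,Meleagris),((Corvus,Salmo),(Nyctereutes,Oryzias))),((Bombus,Hordeum),(((Urocyon,(Clostridium,Lycaon)),Mustela),(((Martes,Turdus),Saimiri),Zea)))) (16 taxa).
The first is nested inside the second, so Bombus shares a more recent common ancestor with Urocyon.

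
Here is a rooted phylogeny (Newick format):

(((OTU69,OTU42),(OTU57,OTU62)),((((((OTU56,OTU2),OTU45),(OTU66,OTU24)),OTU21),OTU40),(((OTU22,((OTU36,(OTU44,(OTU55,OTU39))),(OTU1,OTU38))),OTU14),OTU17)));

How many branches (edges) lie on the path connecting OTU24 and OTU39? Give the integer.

13

The MRCA of OTU24 and OTU39 is the node subtending ((((((OTU56,OTU2),OTU45),(OTU66,OTU24)),OTU21),OTU40),(((OTU22,((OTU36,(OTU44,(OTU55,OTU39))),(OTU1,OTU38))),OTU14),OTU17)).
From OTU24 up to that node: 5 branches. From OTU39 up to the same node: 8 branches. Total: 5 + 8 = 13.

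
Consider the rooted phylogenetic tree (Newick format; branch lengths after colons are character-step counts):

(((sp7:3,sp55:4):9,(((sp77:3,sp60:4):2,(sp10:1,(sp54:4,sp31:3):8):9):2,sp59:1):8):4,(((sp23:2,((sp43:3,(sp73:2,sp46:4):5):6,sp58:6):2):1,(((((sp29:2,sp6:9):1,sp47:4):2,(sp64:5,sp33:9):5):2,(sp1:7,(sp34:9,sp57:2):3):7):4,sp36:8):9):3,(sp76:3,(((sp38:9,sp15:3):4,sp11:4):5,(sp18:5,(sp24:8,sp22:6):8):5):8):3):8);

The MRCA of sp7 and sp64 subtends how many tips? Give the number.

The MRCA of sp7 and sp64 is the root, so the clade is the entire tree.
That clade contains 29 terminal taxa: sp1, sp10, sp11, sp15, sp18, sp22, sp23, sp24, sp29, sp31, sp33, sp34, sp36, sp38, sp43, sp46, sp47, sp54, sp55, sp57, sp58, sp59, sp6, sp60, sp64, sp7, sp73, sp76, sp77.

29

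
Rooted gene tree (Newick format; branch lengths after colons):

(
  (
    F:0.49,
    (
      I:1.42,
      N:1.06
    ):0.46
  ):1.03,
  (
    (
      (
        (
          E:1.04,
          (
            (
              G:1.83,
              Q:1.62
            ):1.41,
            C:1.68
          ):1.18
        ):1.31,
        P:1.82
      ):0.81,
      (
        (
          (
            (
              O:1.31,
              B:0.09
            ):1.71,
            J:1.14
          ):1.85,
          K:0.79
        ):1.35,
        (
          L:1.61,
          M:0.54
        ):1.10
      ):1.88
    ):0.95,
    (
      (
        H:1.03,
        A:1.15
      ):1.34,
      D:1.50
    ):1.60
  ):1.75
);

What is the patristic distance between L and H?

9.51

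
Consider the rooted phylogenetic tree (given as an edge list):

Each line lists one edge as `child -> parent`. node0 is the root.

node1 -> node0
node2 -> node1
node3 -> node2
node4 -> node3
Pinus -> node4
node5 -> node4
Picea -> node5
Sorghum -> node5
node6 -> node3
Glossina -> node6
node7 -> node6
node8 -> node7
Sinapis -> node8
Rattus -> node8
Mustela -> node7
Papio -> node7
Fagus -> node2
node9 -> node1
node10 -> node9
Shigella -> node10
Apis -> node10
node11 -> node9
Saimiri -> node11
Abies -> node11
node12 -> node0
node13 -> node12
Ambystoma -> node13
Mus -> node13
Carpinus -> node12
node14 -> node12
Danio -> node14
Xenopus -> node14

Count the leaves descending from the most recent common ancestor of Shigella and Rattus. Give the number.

The MRCA of Shigella and Rattus is the node subtending ((((Pinus,(Picea,Sorghum)),(Glossina,((Sinapis,Rattus),Mustela,Papio))),Fagus),((Shigella,Apis),(Saimiri,Abies))).
That clade contains 13 terminal taxa: Abies, Apis, Fagus, Glossina, Mustela, Papio, Picea, Pinus, Rattus, Saimiri, Shigella, Sinapis, Sorghum.

13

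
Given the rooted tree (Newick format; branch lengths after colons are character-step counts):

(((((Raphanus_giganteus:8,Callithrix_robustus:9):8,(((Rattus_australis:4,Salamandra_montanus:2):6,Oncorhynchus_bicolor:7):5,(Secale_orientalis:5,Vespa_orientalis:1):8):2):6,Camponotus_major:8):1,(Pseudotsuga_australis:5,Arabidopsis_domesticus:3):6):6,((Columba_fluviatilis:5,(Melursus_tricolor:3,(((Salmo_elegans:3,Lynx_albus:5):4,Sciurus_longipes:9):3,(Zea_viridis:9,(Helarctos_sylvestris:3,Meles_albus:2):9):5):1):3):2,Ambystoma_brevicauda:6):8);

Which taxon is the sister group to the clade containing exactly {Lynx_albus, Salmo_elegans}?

Sciurus_longipes

The clade containing exactly {Lynx_albus, Salmo_elegans} attaches to the tree at the node subtending ((Salmo_elegans,Lynx_albus),Sciurus_longipes).
The other lineage descending from that same node — the sister group — is the single tip Sciurus_longipes.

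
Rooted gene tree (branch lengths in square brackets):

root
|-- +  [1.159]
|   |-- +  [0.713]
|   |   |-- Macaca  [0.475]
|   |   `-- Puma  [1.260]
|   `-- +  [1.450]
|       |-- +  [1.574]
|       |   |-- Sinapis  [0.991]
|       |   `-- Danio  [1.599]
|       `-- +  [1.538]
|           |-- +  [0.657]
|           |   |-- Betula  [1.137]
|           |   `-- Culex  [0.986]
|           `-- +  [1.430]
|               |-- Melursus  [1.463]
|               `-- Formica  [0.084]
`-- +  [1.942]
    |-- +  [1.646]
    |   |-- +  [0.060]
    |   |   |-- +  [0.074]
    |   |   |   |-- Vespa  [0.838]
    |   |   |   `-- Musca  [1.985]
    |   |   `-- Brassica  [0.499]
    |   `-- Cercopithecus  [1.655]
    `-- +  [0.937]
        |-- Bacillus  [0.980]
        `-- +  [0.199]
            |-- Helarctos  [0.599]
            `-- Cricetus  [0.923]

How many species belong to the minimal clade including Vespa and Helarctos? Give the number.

7

The MRCA of Vespa and Helarctos is the node subtending ((((Vespa,Musca),Brassica),Cercopithecus),(Bacillus,(Helarctos,Cricetus))).
That clade contains 7 terminal taxa: Bacillus, Brassica, Cercopithecus, Cricetus, Helarctos, Musca, Vespa.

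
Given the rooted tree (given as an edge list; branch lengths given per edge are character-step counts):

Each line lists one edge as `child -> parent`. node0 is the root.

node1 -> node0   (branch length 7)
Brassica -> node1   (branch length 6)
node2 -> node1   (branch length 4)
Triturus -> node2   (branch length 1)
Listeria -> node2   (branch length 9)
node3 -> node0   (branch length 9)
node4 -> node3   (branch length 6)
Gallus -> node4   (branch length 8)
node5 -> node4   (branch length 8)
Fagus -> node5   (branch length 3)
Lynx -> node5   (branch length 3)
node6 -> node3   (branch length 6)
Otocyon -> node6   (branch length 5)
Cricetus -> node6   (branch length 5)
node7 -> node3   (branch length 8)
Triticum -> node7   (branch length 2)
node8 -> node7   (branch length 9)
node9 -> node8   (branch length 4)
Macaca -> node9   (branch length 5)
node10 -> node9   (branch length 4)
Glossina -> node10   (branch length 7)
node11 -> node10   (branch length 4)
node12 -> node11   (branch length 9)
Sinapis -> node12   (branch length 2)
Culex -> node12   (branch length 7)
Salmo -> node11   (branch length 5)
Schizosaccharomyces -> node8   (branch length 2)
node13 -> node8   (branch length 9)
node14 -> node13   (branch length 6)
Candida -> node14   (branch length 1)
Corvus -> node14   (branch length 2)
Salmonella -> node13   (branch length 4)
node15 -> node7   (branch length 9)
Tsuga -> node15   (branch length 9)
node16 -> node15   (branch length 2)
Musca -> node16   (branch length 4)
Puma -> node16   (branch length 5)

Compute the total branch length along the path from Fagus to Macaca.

The path runs Fagus → … → MRCA → … → Macaca; the MRCA is the node subtending ((Gallus,(Fagus,Lynx)),(Otocyon,Cricetus),(Triticum,((Macaca,(Glossina,((Sinapis,Culex),Salmo))),Schizosaccharomyces,((Candida,Corvus),Salmonella)),(Tsuga,(Musca,Puma)))).
Branch lengths along that path: 3 + 8 + 6 + 8 + 9 + 4 + 5 = 43.

43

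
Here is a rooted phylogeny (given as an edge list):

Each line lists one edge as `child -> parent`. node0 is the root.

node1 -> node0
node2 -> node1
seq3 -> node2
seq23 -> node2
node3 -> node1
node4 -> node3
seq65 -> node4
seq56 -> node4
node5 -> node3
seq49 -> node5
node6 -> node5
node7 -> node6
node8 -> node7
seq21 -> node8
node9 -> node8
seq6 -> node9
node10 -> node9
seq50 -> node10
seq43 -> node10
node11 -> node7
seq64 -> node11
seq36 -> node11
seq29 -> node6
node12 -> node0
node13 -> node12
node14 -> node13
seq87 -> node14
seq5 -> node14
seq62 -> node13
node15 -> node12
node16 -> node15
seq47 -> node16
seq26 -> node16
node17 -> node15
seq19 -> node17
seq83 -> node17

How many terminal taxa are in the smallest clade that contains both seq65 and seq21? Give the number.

10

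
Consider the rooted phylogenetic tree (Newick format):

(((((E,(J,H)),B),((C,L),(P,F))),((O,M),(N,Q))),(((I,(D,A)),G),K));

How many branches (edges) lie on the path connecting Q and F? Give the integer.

The MRCA of Q and F is the node subtending ((((E,(J,H)),B),((C,L),(P,F))),((O,M),(N,Q))).
From Q up to that node: 3 branches. From F up to the same node: 4 branches. Total: 3 + 4 = 7.

7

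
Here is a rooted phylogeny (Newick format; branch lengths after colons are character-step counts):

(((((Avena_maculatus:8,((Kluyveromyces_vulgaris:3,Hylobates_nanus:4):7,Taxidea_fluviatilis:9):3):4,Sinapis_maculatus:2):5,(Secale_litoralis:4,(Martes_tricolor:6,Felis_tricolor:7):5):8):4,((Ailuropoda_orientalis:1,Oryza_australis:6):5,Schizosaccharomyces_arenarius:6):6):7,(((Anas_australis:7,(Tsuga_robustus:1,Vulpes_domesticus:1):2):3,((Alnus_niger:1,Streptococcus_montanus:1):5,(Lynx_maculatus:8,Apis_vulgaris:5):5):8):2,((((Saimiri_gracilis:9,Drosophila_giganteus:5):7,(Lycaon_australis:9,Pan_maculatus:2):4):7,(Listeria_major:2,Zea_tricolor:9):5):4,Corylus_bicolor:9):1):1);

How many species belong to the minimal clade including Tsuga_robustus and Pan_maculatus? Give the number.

14

The MRCA of Tsuga_robustus and Pan_maculatus is the node subtending (((Anas_australis,(Tsuga_robustus,Vulpes_domesticus)),((Alnus_niger,Streptococcus_montanus),(Lynx_maculatus,Apis_vulgaris))),((((Saimiri_gracilis,Drosophila_giganteus),(Lycaon_australis,Pan_maculatus)),(Listeria_major,Zea_tricolor)),Corylus_bicolor)).
That clade contains 14 terminal taxa: Alnus_niger, Anas_australis, Apis_vulgaris, Corylus_bicolor, Drosophila_giganteus, Listeria_major, Lycaon_australis, Lynx_maculatus, Pan_maculatus, Saimiri_gracilis, Streptococcus_montanus, Tsuga_robustus, Vulpes_domesticus, Zea_tricolor.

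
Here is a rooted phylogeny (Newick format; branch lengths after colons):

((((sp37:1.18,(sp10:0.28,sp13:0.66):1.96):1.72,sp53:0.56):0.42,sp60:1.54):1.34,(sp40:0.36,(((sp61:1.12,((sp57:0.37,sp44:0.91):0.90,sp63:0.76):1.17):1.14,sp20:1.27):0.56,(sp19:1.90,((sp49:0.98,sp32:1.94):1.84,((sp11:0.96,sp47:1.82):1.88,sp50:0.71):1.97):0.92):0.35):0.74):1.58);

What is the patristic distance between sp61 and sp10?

10.86

The path runs sp61 → … → MRCA → … → sp10; the MRCA is the root of the tree.
Branch lengths along that path: 1.12 + 1.14 + 0.56 + 0.74 + 1.58 + 1.34 + 0.42 + 1.72 + 1.96 + 0.28 = 10.86.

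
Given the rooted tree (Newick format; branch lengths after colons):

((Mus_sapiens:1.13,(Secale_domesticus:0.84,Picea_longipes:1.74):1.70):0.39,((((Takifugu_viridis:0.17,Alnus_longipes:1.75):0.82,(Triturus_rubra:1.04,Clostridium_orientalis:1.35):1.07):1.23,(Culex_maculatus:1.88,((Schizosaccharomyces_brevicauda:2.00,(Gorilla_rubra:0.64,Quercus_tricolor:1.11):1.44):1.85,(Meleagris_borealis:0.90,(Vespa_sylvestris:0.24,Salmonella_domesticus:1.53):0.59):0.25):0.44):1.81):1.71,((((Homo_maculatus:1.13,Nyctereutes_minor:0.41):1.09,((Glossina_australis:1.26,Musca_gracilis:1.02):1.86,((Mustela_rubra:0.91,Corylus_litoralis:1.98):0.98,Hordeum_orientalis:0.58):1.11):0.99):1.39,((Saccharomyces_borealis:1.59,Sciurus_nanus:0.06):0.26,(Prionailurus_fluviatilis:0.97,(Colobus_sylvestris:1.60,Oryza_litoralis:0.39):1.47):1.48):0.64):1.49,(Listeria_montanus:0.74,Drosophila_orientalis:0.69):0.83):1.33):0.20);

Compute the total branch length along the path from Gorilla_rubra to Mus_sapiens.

9.61

The path runs Gorilla_rubra → … → MRCA → … → Mus_sapiens; the MRCA is the root of the tree.
Branch lengths along that path: 0.64 + 1.44 + 1.85 + 0.44 + 1.81 + 1.71 + 0.20 + 0.39 + 1.13 = 9.61.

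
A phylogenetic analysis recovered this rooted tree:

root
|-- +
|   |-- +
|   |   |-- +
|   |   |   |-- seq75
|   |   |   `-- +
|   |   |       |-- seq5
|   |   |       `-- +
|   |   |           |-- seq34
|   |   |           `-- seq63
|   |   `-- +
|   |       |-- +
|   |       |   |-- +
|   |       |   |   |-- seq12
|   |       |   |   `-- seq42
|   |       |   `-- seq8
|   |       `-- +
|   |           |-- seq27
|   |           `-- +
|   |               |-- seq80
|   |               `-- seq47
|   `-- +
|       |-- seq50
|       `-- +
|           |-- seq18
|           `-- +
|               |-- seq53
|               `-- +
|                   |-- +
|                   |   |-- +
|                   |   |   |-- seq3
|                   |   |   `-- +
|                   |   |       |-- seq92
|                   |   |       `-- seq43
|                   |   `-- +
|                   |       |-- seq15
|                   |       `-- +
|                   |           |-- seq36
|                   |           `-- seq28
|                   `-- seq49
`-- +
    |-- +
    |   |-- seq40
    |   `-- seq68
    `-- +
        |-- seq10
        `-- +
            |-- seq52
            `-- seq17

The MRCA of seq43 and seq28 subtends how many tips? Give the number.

6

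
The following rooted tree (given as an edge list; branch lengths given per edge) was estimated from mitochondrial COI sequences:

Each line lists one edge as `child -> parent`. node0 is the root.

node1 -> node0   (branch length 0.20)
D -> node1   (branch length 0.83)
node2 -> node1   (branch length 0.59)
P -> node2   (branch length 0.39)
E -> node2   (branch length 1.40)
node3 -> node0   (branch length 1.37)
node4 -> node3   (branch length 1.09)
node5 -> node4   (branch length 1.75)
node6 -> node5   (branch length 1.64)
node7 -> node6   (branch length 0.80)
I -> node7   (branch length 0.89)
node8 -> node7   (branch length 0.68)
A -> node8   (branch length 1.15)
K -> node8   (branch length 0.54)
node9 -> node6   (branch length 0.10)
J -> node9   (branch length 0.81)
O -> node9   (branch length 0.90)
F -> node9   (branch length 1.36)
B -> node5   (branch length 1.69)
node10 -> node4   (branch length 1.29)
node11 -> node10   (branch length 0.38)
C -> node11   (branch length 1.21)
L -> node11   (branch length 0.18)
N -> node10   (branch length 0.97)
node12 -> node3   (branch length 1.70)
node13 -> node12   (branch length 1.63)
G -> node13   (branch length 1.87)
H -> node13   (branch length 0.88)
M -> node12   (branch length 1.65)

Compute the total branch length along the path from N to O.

The path runs N → … → MRCA → … → O; the MRCA is the node subtending ((((I,(A,K)),(J,O,F)),B),((C,L),N)).
Branch lengths along that path: 0.97 + 1.29 + 1.75 + 1.64 + 0.10 + 0.90 = 6.65.

6.65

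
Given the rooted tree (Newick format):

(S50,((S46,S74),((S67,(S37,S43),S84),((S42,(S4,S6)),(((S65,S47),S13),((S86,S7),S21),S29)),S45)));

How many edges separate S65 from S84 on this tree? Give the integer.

The MRCA of S65 and S84 is the node subtending ((S67,(S37,S43),S84),((S42,(S4,S6)),(((S65,S47),S13),((S86,S7),S21),S29)),S45).
From S65 up to that node: 5 branches. From S84 up to the same node: 2 branches. Total: 5 + 2 = 7.

7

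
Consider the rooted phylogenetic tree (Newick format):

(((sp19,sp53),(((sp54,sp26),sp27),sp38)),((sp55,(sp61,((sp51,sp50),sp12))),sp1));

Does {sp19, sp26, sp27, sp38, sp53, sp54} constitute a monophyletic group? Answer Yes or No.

Yes

The most recent common ancestor of these taxa subtends ((sp19,sp53),(((sp54,sp26),sp27),sp38)).
That clade has exactly 6 tips — every listed taxon and nothing else — so the group is monophyletic.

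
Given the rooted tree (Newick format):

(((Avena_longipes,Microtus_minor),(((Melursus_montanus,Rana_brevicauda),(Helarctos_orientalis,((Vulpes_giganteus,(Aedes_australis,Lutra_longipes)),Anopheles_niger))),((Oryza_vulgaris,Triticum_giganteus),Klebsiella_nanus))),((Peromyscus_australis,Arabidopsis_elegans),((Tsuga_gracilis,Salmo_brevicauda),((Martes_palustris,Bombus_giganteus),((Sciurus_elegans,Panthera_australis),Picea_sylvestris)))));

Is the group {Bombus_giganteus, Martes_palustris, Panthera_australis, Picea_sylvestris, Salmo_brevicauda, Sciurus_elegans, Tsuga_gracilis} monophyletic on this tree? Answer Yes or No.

Yes

The most recent common ancestor of these taxa subtends ((Tsuga_gracilis,Salmo_brevicauda),((Martes_palustris,Bombus_giganteus),((Sciurus_elegans,Panthera_australis),Picea_sylvestris))).
That clade has exactly 7 tips — every listed taxon and nothing else — so the group is monophyletic.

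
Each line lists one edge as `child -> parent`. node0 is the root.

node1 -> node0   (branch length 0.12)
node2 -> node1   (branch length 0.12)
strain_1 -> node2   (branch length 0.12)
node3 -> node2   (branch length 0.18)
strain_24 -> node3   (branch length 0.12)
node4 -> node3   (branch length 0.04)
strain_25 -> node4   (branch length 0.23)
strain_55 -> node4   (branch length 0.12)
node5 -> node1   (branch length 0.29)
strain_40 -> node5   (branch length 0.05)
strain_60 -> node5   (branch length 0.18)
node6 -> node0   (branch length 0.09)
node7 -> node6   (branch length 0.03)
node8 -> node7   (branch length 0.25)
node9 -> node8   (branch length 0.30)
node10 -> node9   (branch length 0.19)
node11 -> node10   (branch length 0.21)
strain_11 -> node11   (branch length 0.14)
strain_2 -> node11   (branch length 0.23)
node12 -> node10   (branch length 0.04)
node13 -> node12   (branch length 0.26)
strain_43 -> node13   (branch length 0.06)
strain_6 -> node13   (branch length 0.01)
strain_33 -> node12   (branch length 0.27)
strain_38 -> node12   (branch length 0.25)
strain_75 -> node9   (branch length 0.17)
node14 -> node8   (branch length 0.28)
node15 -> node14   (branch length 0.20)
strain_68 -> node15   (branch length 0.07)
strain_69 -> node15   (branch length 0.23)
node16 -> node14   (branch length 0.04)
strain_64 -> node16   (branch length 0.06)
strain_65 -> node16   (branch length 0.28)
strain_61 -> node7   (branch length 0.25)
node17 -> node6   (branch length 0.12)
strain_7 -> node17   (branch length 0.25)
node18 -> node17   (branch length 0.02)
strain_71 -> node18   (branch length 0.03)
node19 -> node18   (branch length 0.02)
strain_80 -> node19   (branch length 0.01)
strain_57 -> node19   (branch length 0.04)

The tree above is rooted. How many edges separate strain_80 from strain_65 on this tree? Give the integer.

9

The MRCA of strain_80 and strain_65 is the node subtending ((((((strain_11,strain_2),((strain_43,strain_6),strain_33,strain_38)),strain_75),((strain_68,strain_69),(strain_64,strain_65))),strain_61),(strain_7,(strain_71,(strain_80,strain_57)))).
From strain_80 up to that node: 4 branches. From strain_65 up to the same node: 5 branches. Total: 4 + 5 = 9.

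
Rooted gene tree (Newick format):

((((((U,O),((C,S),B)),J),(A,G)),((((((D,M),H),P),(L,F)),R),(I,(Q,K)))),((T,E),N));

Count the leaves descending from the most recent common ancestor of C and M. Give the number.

The MRCA of C and M is the node subtending (((((U,O),((C,S),B)),J),(A,G)),((((((D,M),H),P),(L,F)),R),(I,(Q,K)))).
That clade contains 18 terminal taxa: A, B, C, D, F, G, H, I, J, K, L, M, O, P, Q, R, S, U.

18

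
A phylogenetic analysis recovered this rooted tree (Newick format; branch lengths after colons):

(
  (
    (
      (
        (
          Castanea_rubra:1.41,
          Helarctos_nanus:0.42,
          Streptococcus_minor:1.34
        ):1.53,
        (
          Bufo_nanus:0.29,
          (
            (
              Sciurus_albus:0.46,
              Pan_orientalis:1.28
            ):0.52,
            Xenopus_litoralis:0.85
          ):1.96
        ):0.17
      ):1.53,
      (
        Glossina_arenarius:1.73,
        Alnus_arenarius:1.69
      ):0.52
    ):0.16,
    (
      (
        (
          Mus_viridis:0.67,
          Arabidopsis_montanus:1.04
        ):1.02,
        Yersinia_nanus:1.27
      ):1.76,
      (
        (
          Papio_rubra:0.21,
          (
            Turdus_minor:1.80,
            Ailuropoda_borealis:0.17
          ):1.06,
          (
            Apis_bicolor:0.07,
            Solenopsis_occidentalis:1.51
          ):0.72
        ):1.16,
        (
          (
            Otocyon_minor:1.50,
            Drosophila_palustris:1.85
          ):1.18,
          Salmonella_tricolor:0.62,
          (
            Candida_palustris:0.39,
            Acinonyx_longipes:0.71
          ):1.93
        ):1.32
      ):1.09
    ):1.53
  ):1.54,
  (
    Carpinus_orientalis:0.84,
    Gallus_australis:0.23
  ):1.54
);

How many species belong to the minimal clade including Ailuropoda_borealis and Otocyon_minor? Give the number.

The MRCA of Ailuropoda_borealis and Otocyon_minor is the node subtending ((Papio_rubra,(Turdus_minor,Ailuropoda_borealis),(Apis_bicolor,Solenopsis_occidentalis)),((Otocyon_minor,Drosophila_palustris),Salmonella_tricolor,(Candida_palustris,Acinonyx_longipes))).
That clade contains 10 terminal taxa: Acinonyx_longipes, Ailuropoda_borealis, Apis_bicolor, Candida_palustris, Drosophila_palustris, Otocyon_minor, Papio_rubra, Salmonella_tricolor, Solenopsis_occidentalis, Turdus_minor.

10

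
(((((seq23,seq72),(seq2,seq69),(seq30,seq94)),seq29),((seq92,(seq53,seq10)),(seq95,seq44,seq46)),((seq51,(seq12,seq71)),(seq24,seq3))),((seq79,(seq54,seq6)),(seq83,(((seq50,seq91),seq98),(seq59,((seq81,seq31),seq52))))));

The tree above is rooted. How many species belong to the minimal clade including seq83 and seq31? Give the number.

The MRCA of seq83 and seq31 is the node subtending (seq83,(((seq50,seq91),seq98),(seq59,((seq81,seq31),seq52)))).
That clade contains 8 terminal taxa: seq31, seq50, seq52, seq59, seq81, seq83, seq91, seq98.

8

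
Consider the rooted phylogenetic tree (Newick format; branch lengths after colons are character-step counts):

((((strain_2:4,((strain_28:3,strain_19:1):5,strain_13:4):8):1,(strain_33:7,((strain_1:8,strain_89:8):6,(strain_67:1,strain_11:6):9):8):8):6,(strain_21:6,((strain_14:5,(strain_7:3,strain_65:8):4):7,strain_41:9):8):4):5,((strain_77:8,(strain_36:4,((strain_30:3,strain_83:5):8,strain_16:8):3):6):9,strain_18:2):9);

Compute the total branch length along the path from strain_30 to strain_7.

The path runs strain_30 → … → MRCA → … → strain_7; the MRCA is the root of the tree.
Branch lengths along that path: 3 + 8 + 3 + 6 + 9 + 9 + 5 + 4 + 8 + 7 + 4 + 3 = 69.

69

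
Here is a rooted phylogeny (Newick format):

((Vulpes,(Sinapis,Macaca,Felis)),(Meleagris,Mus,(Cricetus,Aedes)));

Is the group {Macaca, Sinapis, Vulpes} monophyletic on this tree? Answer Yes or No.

No

The MRCA of the listed taxa subtends (Vulpes,(Sinapis,Macaca,Felis)).
That clade also contains Felis, which is not in the proposed group, so the group is not monophyletic.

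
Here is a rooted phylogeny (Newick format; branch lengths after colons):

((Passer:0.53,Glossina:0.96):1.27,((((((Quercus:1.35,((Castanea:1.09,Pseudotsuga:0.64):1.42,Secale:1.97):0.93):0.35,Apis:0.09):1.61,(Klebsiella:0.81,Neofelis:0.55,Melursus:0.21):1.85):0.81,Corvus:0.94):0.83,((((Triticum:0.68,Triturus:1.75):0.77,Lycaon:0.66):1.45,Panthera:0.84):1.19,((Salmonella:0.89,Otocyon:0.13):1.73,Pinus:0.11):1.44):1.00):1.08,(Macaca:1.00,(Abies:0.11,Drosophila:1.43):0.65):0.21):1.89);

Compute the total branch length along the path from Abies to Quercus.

The path runs Abies → … → MRCA → … → Quercus; the MRCA is the node subtending ((((((Quercus,((Castanea,Pseudotsuga),Secale)),Apis),(Klebsiella,Neofelis,Melursus)),Corvus),((((Triticum,Triturus),Lycaon),Panthera),((Salmonella,Otocyon),Pinus))),(Macaca,(Abies,Drosophila))).
Branch lengths along that path: 0.11 + 0.65 + 0.21 + 1.08 + 0.83 + 0.81 + 1.61 + 0.35 + 1.35 = 7.00.

7.00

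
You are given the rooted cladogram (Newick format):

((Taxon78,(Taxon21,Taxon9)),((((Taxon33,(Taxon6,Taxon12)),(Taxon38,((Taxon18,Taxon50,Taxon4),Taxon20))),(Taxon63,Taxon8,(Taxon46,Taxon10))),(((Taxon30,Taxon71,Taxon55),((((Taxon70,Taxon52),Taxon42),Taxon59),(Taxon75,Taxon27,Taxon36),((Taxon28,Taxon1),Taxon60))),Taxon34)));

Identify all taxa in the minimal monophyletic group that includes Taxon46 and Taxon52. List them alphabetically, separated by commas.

Taxon1, Taxon10, Taxon12, Taxon18, Taxon20, Taxon27, Taxon28, Taxon30, Taxon33, Taxon34, Taxon36, Taxon38, Taxon4, Taxon42, Taxon46, Taxon50, Taxon52, Taxon55, Taxon59, Taxon6, Taxon60, Taxon63, Taxon70, Taxon71, Taxon75, Taxon8

Tracing Taxon46: it sits inside (Taxon46,Taxon10).
Tracing Taxon52: it sits inside (Taxon70,Taxon52).
The smallest clade enclosing both is ((((Taxon33,(Taxon6,Taxon12)),(Taxon38,((Taxon18,Taxon50,Taxon4),Taxon20))),(Taxon63,Taxon8,(Taxon46,Taxon10))),(((Taxon30,Taxon71,Taxon55),((((Taxon70,Taxon52),Taxon42),Taxon59),(Taxon75,Taxon27,Taxon36),((Taxon28,Taxon1),Taxon60))),Taxon34)); the answer is its 26 terminal taxa in alphabetical order.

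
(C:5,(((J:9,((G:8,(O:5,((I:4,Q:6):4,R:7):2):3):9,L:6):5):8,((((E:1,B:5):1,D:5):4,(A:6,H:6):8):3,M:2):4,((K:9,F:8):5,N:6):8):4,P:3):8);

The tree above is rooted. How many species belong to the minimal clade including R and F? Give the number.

The MRCA of R and F is the node subtending ((J,((G,(O,((I,Q),R))),L)),((((E,B),D),(A,H)),M),((K,F),N)).
That clade contains 16 terminal taxa: A, B, D, E, F, G, H, I, J, K, L, M, N, O, Q, R.

16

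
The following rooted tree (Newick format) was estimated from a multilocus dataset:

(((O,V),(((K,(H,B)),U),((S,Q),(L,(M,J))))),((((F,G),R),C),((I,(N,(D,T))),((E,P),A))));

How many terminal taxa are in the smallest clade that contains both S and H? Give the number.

The MRCA of S and H is the node subtending (((K,(H,B)),U),((S,Q),(L,(M,J)))).
That clade contains 9 terminal taxa: B, H, J, K, L, M, Q, S, U.

9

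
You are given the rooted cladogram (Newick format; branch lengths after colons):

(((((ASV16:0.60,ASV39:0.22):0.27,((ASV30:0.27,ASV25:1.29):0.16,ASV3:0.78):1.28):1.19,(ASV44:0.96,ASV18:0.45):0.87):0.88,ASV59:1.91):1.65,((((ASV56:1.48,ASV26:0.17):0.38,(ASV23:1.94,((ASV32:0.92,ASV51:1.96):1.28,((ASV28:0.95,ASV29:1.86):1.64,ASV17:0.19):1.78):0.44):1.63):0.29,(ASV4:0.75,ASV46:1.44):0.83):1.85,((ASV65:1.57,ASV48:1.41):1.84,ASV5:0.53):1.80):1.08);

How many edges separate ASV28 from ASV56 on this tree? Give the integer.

7

The MRCA of ASV28 and ASV56 is the node subtending ((ASV56,ASV26),(ASV23,((ASV32,ASV51),((ASV28,ASV29),ASV17)))).
From ASV28 up to that node: 5 branches. From ASV56 up to the same node: 2 branches. Total: 5 + 2 = 7.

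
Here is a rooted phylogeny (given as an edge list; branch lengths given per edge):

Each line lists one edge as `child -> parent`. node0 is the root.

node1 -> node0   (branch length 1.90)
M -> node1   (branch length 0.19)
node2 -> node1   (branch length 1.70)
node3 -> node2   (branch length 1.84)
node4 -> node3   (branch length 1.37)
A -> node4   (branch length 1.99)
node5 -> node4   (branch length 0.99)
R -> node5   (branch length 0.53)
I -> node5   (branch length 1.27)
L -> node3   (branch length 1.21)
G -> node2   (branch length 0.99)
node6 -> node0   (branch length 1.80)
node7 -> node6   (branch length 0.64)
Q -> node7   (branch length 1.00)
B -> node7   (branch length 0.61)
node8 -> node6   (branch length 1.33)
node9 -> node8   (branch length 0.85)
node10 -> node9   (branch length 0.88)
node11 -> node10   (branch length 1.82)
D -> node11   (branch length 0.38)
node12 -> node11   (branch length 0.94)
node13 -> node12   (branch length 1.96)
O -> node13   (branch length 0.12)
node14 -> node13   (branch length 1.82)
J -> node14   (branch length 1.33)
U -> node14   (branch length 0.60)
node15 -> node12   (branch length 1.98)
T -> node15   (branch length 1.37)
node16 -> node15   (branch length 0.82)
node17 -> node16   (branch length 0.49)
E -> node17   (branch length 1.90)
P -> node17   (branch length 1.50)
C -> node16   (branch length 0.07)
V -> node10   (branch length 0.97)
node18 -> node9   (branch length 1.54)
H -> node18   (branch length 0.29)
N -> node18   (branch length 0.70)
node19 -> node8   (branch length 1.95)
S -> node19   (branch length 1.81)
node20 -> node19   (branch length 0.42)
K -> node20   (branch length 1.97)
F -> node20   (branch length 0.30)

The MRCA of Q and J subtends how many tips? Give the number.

The MRCA of Q and J is the node subtending ((Q,B),((((D,((O,(J,U)),(T,((E,P),C)))),V),(H,N)),(S,(K,F)))).
That clade contains 16 terminal taxa: B, C, D, E, F, H, J, K, N, O, P, Q, S, T, U, V.

16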